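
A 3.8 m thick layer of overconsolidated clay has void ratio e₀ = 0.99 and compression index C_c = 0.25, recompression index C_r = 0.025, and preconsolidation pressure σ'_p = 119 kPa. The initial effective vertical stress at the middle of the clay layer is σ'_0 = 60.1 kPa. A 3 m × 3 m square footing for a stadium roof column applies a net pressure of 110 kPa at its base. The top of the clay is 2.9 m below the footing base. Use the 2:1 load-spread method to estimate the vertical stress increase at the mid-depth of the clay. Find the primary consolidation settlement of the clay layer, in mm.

Mid-depth of clay below the footing base: z = 2.9 + 3.8/2 = 4.8 m.
Stress increase at mid-clay by the 2:1 spreading method:
Δσ = qBL/((B+z)(L+z)) = 110×3×3/((3+4.8)(3+4.8)) = 16.272 kPa
Final effective stress: σ'_f = 60.1 + 16.272 = 76.372 kPa.
σ'_f = 76.372 ≤ σ'_p = 119 kPa, so the clay remains overconsolidated and only the recompression index applies:
S_c = C_r·H/(1+e₀)·log₁₀(σ'_f/σ'_0) = 0.025×3.8/1.99×log₁₀(76.372/60.1)
    = 0.047738 × 0.10406 = 0.004968 m

S_c ≈ 4.97 mm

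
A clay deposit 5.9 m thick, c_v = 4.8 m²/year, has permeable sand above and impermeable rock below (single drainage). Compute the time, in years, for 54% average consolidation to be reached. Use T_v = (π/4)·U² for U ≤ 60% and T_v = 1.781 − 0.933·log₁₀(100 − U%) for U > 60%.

Drainage path length: H_d = H = 5.9 m (single drainage).
U ≤ 60%: T_v = (π/4)·U² = (π/4)×0.54² = 0.22902.
t = T_v·H_d²/c_v = 0.22902×5.9²/4.8 = 1.661 years.

t ≈ 1.66 years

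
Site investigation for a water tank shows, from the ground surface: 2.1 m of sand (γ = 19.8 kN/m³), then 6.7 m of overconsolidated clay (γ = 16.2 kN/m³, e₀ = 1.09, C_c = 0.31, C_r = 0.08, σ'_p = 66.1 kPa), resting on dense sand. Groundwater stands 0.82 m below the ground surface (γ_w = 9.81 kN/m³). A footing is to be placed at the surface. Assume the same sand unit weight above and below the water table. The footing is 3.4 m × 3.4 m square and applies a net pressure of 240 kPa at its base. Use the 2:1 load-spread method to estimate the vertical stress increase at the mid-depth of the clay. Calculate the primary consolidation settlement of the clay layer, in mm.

S_c ≈ 143 mm

Mid-depth of clay below the ground surface: z = 2.1 + 6.7/2 = 5.45 m.
Total vertical stress at mid-clay: σ_v = 19.8×2.1 + 16.2×3.35 = 95.85 kPa.
Pore pressure: u = 9.81×(5.45 − 0.82) = 45.42 kPa.
Initial effective stress: σ'_0 = σ_v − u = 95.85 − 45.42 = 50.43 kPa.
Stress increase at mid-clay by the 2:1 spreading method:
Δσ = qBL/((B+z)(L+z)) = 240×3.4×3.4/((3.4+5.45)(3.4+5.45)) = 35.423 kPa
Final effective stress: σ'_f = 50.43 + 35.423 = 85.853 kPa.
σ'_f = 85.853 > σ'_p = 66.1 kPa, so the stress path crosses the preconsolidation pressure — recompression up to σ'_p, then virgin compression beyond:
S_c = H/(1+e₀)·[C_r·log₁₀(σ'_p/σ'_0) + C_c·log₁₀(σ'_f/σ'_p)]
    = 6.7/2.09 × [0.08×log₁₀(66.1/50.43) + 0.31×log₁₀(85.853/66.1)]
    = 3.2057 × [0.009401 + 0.035202] = 0.143 m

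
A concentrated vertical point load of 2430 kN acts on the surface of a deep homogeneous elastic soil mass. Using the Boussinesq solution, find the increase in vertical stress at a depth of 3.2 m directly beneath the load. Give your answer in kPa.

Δσ_z ≈ 113 kPa

Boussinesq vertical stress below a point load on an elastic half-space:
Δσ_z = 3P/(2πz²) · [1 + (r/z)²]^(−5/2)
r/z = 0/3.2 = 0; [1+(r/z)²]^(−5/2) = 1.
Δσ_z = 3×2430/(2π×3.2²) × 1 = 113.3 × 1 = 113.3 kPa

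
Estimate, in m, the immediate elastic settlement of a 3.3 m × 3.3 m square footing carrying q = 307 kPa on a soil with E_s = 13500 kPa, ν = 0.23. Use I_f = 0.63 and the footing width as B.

Immediate (elastic) settlement: S_e = q·B·(1−ν²)/E_s · I_f.
S_e = 307 × 3.3 × (1 − 0.23²) / 13500 × 0.63
    = 307 × 3.3 × 0.9471 / 13500 × 0.63
    = 0.04478 m

S_e ≈ 0.0448 m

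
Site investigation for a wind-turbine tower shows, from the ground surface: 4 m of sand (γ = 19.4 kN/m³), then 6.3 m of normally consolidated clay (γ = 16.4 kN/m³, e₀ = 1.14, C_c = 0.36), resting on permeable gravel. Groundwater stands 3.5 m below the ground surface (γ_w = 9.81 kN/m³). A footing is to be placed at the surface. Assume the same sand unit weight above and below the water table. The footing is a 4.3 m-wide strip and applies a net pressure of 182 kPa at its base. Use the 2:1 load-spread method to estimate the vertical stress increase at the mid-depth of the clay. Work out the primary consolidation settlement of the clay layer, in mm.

Mid-depth of clay below the ground surface: z = 4 + 6.3/2 = 7.15 m.
Total vertical stress at mid-clay: σ_v = 19.4×4 + 16.4×3.15 = 129.26 kPa.
Pore pressure: u = 9.81×(7.15 − 3.5) = 35.806 kPa.
Initial effective stress: σ'_0 = σ_v − u = 129.26 − 35.806 = 93.454 kPa.
Stress increase at mid-clay by the 2:1 spreading method:
Δσ = qB/(B+z) = 182×4.3/(4.3+7.15) = 68.349 kPa
Final effective stress: σ'_f = σ'_0 + Δσ = 93.454 + 68.349 = 161.8 kPa.
Normally consolidated clay, so the full stress increment lies on the virgin compression line:
S_c = C_c·H/(1+e₀)·log₁₀(σ'_f/σ'_0) = 0.36×6.3/(1+1.14)×log₁₀(161.8/93.454)
    = 1.0598 × 0.23838 = 0.2526 m

S_c ≈ 253 mm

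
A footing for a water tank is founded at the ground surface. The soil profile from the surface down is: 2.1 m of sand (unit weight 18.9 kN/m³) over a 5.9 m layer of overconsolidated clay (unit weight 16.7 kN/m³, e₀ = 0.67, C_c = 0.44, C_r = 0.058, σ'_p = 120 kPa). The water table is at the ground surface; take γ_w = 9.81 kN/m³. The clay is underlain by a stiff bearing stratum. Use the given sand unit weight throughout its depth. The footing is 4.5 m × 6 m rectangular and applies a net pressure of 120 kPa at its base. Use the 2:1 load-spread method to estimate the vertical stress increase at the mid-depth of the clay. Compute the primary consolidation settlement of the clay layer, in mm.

S_c ≈ 51.3 mm

Mid-depth of clay below the ground surface: z = 2.1 + 5.9/2 = 5.05 m.
Total vertical stress at mid-clay: σ_v = 18.9×2.1 + 16.7×2.95 = 88.955 kPa.
Pore pressure: u = 9.81×(5.05 − 0) = 49.541 kPa.
Initial effective stress: σ'_0 = σ_v − u = 88.955 − 49.541 = 39.414 kPa.
Stress increase at mid-clay by the 2:1 spreading method:
Δσ = qBL/((B+z)(L+z)) = 120×4.5×6/((4.5+5.05)(6+5.05)) = 30.703 kPa
Final effective stress: σ'_f = 39.414 + 30.703 = 70.117 kPa.
σ'_f = 70.117 ≤ σ'_p = 120 kPa, so the clay remains overconsolidated and only the recompression index applies:
S_c = C_r·H/(1+e₀)·log₁₀(σ'_f/σ'_0) = 0.058×5.9/1.67×log₁₀(70.117/39.414)
    = 0.20491 × 0.25017 = 0.05126 m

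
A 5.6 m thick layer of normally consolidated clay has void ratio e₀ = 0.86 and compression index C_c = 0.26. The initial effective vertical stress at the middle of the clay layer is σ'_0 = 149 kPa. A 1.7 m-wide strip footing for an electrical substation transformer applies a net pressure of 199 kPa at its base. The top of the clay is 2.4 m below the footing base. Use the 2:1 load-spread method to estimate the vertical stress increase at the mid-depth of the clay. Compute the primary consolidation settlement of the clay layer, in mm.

Mid-depth of clay below the footing base: z = 2.4 + 5.6/2 = 5.2 m.
Stress increase at mid-clay by the 2:1 spreading method:
Δσ = qB/(B+z) = 199×1.7/(1.7+5.2) = 49.029 kPa
Final effective stress: σ'_f = σ'_0 + Δσ = 149 + 49.029 = 198.03 kPa.
Normally consolidated clay, so the full stress increment lies on the virgin compression line:
S_c = C_c·H/(1+e₀)·log₁₀(σ'_f/σ'_0) = 0.26×5.6/(1+0.86)×log₁₀(198.03/149)
    = 0.7828 × 0.12354 = 0.09671 m

S_c ≈ 96.7 mm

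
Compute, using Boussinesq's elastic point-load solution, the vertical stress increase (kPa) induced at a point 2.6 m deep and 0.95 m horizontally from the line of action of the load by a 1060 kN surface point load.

Δσ_z ≈ 54.7 kPa

Boussinesq vertical stress below a point load on an elastic half-space:
Δσ_z = 3P/(2πz²) · [1 + (r/z)²]^(−5/2)
r/z = 0.95/2.6 = 0.36538; [1+(r/z)²]^(−5/2) = 0.73104.
Δσ_z = 3×1060/(2π×2.6²) × 0.73104 = 74.869 × 0.73104 = 54.73 kPa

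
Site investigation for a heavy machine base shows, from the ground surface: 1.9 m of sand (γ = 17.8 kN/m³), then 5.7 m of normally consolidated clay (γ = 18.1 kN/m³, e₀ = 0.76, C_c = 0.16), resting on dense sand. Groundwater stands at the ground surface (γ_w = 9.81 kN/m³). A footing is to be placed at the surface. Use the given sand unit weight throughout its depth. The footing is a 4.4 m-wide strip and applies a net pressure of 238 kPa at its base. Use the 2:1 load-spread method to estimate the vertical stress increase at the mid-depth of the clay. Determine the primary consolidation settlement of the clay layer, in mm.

S_c ≈ 309 mm

Mid-depth of clay below the ground surface: z = 1.9 + 5.7/2 = 4.75 m.
Total vertical stress at mid-clay: σ_v = 17.8×1.9 + 18.1×2.85 = 85.405 kPa.
Pore pressure: u = 9.81×(4.75 − 0) = 46.598 kPa.
Initial effective stress: σ'_0 = σ_v − u = 85.405 − 46.598 = 38.807 kPa.
Stress increase at mid-clay by the 2:1 spreading method:
Δσ = qB/(B+z) = 238×4.4/(4.4+4.75) = 114.45 kPa
Final effective stress: σ'_f = σ'_0 + Δσ = 38.807 + 114.45 = 153.26 kPa.
Normally consolidated clay, so the full stress increment lies on the virgin compression line:
S_c = C_c·H/(1+e₀)·log₁₀(σ'_f/σ'_0) = 0.16×5.7/(1+0.76)×log₁₀(153.26/38.807)
    = 0.51818 × 0.59652 = 0.3091 m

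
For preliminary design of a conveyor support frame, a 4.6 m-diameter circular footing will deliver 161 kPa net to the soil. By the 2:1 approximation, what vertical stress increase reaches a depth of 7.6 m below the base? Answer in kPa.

Δσ_z ≈ 22.9 kPa

By the 2:1 method the load spreads at 1 horizontal : 2 vertical, so at depth z the loaded area has grown by z in each plan dimension:
Δσ ≈ qD²/(D+z)² = 161×4.6²/(4.6+7.6)² = 22.889 kPa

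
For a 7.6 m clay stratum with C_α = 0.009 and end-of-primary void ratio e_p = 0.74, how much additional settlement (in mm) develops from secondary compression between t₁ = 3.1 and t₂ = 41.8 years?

Secondary compression: S_s = C_α·H/(1+e_p)·log₁₀(t₂/t₁)
S_s = 0.009×7.6/(1+0.74)×log₁₀(41.8/3.1)
    = 0.03931 × 1.13 = 0.04441 m

S_s ≈ 44.4 mm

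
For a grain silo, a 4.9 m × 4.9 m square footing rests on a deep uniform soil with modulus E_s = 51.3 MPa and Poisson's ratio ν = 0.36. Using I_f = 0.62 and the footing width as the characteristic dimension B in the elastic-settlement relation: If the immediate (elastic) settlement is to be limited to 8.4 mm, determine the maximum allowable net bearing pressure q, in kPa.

q ≈ 163 kPa

E_s = 51.3 MPa = 51300 kPa.
S_e = q·B·(1−ν²)/E_s · I_f  ⇒  q = S_e·E_s / (B·(1−ν²)·I_f).
q = 0.0084 × 51300 / (4.9 × 0.8704 × 0.62) = 163 kPa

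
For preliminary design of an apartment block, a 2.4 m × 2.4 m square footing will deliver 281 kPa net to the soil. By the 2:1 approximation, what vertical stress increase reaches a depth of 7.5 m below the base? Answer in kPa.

Δσ_z ≈ 16.5 kPa

By the 2:1 method the load spreads at 1 horizontal : 2 vertical, so at depth z the loaded area has grown by z in each plan dimension:
Δσ = qBL/((B+z)(L+z)) = 281×2.4×2.4/((2.4+7.5)(2.4+7.5)) = 16.514 kPa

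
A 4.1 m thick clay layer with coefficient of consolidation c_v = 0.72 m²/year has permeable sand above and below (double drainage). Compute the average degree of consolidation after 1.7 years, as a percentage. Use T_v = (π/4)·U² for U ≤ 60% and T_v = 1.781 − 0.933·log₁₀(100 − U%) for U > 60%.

U ≈ 60.5 %

Drainage path length: H_d = H/2 = 2.05 m (double drainage).
T_v = c_v·t/H_d² = 0.72×1.7/2.05² = 0.29126.
T_v = 0.29126 corresponds to the U > 60% branch:
U = 1 − 10^((1.781 − T_v)/0.933)/100 = 0.6049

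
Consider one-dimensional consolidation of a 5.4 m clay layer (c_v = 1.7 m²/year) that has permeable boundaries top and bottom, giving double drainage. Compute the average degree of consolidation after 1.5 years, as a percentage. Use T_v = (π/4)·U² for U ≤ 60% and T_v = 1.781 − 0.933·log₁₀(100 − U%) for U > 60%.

Drainage path length: H_d = H/2 = 2.7 m (double drainage).
T_v = c_v·t/H_d² = 1.7×1.5/2.7² = 0.34979.
T_v = 0.34979 corresponds to the U > 60% branch:
U = 1 − 10^((1.781 − T_v)/0.933)/100 = 0.658

U ≈ 65.8 %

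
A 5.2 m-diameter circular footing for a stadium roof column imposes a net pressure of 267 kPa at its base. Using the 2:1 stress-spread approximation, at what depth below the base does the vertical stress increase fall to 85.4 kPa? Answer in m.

z ≈ 3.99 m

2:1 spreading — at depth z the loaded area has grown by z in each plan dimension:
qD²/(D+z)² = Δσ_z ⇒ z = D(√(q/Δσ_z) − 1) = 5.2×(√(267/85.4) − 1) = 3.995 m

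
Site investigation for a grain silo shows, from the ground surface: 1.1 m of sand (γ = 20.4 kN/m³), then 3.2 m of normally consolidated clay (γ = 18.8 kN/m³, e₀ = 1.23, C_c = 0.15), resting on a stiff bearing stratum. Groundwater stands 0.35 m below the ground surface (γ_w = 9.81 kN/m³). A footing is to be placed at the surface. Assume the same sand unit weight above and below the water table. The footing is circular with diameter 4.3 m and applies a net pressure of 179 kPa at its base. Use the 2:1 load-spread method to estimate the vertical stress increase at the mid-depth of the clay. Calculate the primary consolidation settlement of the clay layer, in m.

S_c ≈ 0.111 m

Mid-depth of clay below the ground surface: z = 1.1 + 3.2/2 = 2.7 m.
Total vertical stress at mid-clay: σ_v = 20.4×1.1 + 18.8×1.6 = 52.52 kPa.
Pore pressure: u = 9.81×(2.7 − 0.35) = 23.054 kPa.
Initial effective stress: σ'_0 = σ_v − u = 52.52 − 23.054 = 29.466 kPa.
Stress increase at mid-clay by the 2:1 spreading method:
Δσ ≈ qD²/(D+z)² = 179×4.3²/(4.3+2.7)² = 67.545 kPa
Final effective stress: σ'_f = σ'_0 + Δσ = 29.466 + 67.545 = 97.011 kPa.
Normally consolidated clay, so the full stress increment lies on the virgin compression line:
S_c = C_c·H/(1+e₀)·log₁₀(σ'_f/σ'_0) = 0.15×3.2/(1+1.23)×log₁₀(97.011/29.466)
    = 0.21525 × 0.5175 = 0.1114 m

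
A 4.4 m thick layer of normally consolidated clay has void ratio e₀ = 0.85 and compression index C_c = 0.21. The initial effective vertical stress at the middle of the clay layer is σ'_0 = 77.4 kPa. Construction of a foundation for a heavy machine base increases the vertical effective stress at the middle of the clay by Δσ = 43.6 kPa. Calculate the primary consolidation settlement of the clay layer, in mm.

S_c ≈ 96.9 mm

Final effective stress: σ'_f = σ'_0 + Δσ = 77.4 + 43.6 = 121 kPa.
Normally consolidated clay, so the full stress increment lies on the virgin compression line:
S_c = C_c·H/(1+e₀)·log₁₀(σ'_f/σ'_0) = 0.21×4.4/(1+0.85)×log₁₀(121/77.4)
    = 0.49946 × 0.19404 = 0.09692 m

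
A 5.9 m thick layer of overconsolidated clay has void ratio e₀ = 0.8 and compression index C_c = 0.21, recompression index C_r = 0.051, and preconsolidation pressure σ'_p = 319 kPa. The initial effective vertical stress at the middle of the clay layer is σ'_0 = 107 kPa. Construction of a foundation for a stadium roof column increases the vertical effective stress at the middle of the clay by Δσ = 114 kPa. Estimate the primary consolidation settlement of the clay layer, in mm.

Final effective stress: σ'_f = 107 + 114 = 221 kPa.
σ'_f = 221 ≤ σ'_p = 319 kPa, so the clay remains overconsolidated and only the recompression index applies:
S_c = C_r·H/(1+e₀)·log₁₀(σ'_f/σ'_0) = 0.051×5.9/1.8×log₁₀(221/107)
    = 0.16717 × 0.31501 = 0.05266 m

S_c ≈ 52.7 mm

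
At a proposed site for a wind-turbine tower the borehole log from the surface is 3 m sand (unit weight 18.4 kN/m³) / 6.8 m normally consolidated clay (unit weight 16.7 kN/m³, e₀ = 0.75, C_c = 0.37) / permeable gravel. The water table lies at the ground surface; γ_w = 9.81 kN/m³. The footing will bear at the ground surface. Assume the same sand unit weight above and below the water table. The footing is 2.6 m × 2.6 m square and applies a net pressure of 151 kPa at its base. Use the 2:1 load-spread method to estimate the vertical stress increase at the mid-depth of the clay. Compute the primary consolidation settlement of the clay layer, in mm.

S_c ≈ 142 mm

Mid-depth of clay below the ground surface: z = 3 + 6.8/2 = 6.4 m.
Total vertical stress at mid-clay: σ_v = 18.4×3 + 16.7×3.4 = 111.98 kPa.
Pore pressure: u = 9.81×(6.4 − 0) = 62.784 kPa.
Initial effective stress: σ'_0 = σ_v − u = 111.98 − 62.784 = 49.196 kPa.
Stress increase at mid-clay by the 2:1 spreading method:
Δσ = qBL/((B+z)(L+z)) = 151×2.6×2.6/((2.6+6.4)(2.6+6.4)) = 12.602 kPa
Final effective stress: σ'_f = σ'_0 + Δσ = 49.196 + 12.602 = 61.798 kPa.
Normally consolidated clay, so the full stress increment lies on the virgin compression line:
S_c = C_c·H/(1+e₀)·log₁₀(σ'_f/σ'_0) = 0.37×6.8/(1+0.75)×log₁₀(61.798/49.196)
    = 1.4377 × 0.099045 = 0.1424 m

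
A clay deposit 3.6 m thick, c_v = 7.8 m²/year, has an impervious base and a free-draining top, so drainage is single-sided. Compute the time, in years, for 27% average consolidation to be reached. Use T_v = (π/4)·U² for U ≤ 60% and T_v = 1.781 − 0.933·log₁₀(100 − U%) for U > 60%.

Drainage path length: H_d = H = 3.6 m (single drainage).
U ≤ 60%: T_v = (π/4)·U² = (π/4)×0.27² = 0.057256.
t = T_v·H_d²/c_v = 0.057256×3.6²/7.8 = 0.09513 years.

t ≈ 0.0951 years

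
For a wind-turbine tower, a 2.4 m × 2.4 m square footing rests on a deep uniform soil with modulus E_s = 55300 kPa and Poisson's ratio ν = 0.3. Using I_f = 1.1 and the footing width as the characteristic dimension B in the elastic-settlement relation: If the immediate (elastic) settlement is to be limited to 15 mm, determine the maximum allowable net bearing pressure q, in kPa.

S_e = q·B·(1−ν²)/E_s · I_f  ⇒  q = S_e·E_s / (B·(1−ν²)·I_f).
q = 0.015 × 55300 / (2.4 × 0.91 × 1.1) = 345.3 kPa

q ≈ 345 kPa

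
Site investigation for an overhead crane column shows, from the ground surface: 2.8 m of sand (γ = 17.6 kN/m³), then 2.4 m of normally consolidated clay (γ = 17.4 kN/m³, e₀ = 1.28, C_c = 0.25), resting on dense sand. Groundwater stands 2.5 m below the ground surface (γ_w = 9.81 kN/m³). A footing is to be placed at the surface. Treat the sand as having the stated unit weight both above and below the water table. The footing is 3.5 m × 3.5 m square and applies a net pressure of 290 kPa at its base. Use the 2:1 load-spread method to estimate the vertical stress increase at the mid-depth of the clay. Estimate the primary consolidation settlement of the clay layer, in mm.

S_c ≈ 86.9 mm

Mid-depth of clay below the ground surface: z = 2.8 + 2.4/2 = 4 m.
Total vertical stress at mid-clay: σ_v = 17.6×2.8 + 17.4×1.2 = 70.16 kPa.
Pore pressure: u = 9.81×(4 − 2.5) = 14.715 kPa.
Initial effective stress: σ'_0 = σ_v − u = 70.16 − 14.715 = 55.445 kPa.
Stress increase at mid-clay by the 2:1 spreading method:
Δσ = qBL/((B+z)(L+z)) = 290×3.5×3.5/((3.5+4)(3.5+4)) = 63.156 kPa
Final effective stress: σ'_f = σ'_0 + Δσ = 55.445 + 63.156 = 118.6 kPa.
Normally consolidated clay, so the full stress increment lies on the virgin compression line:
S_c = C_c·H/(1+e₀)·log₁₀(σ'_f/σ'_0) = 0.25×2.4/(1+1.28)×log₁₀(118.6/55.445)
    = 0.26316 × 0.33022 = 0.0869 m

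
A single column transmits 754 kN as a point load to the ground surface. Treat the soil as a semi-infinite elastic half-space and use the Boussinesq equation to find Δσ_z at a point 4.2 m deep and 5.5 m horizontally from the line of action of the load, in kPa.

Boussinesq vertical stress below a point load on an elastic half-space:
Δσ_z = 3P/(2πz²) · [1 + (r/z)²]^(−5/2)
r/z = 5.5/4.2 = 1.3095; [1+(r/z)²]^(−5/2) = 0.082344.
Δσ_z = 3×754/(2π×4.2²) × 0.082344 = 20.409 × 0.082344 = 1.681 kPa

Δσ_z ≈ 1.68 kPa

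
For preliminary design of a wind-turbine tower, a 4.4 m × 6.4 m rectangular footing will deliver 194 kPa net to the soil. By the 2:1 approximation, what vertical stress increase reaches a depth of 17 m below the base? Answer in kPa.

By the 2:1 method the load spreads at 1 horizontal : 2 vertical, so at depth z the loaded area has grown by z in each plan dimension:
Δσ = qBL/((B+z)(L+z)) = 194×4.4×6.4/((4.4+17)(6.4+17)) = 10.909 kPa

Δσ_z ≈ 10.9 kPa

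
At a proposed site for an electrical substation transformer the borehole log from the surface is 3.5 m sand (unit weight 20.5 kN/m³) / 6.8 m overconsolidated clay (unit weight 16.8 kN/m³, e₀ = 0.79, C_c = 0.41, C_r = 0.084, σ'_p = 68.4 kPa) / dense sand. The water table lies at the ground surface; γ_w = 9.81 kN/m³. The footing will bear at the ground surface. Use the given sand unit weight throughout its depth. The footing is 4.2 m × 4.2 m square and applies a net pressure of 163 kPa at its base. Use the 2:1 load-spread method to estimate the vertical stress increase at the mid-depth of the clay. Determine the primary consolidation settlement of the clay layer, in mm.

Mid-depth of clay below the ground surface: z = 3.5 + 6.8/2 = 6.9 m.
Total vertical stress at mid-clay: σ_v = 20.5×3.5 + 16.8×3.4 = 128.87 kPa.
Pore pressure: u = 9.81×(6.9 − 0) = 67.689 kPa.
Initial effective stress: σ'_0 = σ_v − u = 128.87 − 67.689 = 61.181 kPa.
Stress increase at mid-clay by the 2:1 spreading method:
Δσ = qBL/((B+z)(L+z)) = 163×4.2×4.2/((4.2+6.9)(4.2+6.9)) = 23.337 kPa
Final effective stress: σ'_f = 61.181 + 23.337 = 84.518 kPa.
σ'_f = 84.518 > σ'_p = 68.4 kPa, so the stress path crosses the preconsolidation pressure — recompression up to σ'_p, then virgin compression beyond:
S_c = H/(1+e₀)·[C_r·log₁₀(σ'_p/σ'_0) + C_c·log₁₀(σ'_f/σ'_p)]
    = 6.8/1.79 × [0.084×log₁₀(68.4/61.181) + 0.41×log₁₀(84.518/68.4)]
    = 3.7989 × [0.0040689 + 0.037676] = 0.1586 m

S_c ≈ 159 mm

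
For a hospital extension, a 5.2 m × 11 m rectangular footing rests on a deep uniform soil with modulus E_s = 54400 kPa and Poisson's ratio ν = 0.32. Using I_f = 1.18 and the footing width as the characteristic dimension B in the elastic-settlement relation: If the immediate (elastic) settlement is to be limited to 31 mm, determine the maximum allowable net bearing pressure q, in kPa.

q ≈ 306 kPa

S_e = q·B·(1−ν²)/E_s · I_f  ⇒  q = S_e·E_s / (B·(1−ν²)·I_f).
q = 0.031 × 54400 / (5.2 × 0.8976 × 1.18) = 306.2 kPa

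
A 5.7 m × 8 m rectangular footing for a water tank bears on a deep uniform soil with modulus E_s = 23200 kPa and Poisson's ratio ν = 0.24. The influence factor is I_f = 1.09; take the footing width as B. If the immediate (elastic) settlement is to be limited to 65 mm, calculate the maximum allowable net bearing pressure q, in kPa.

q ≈ 258 kPa

S_e = q·B·(1−ν²)/E_s · I_f  ⇒  q = S_e·E_s / (B·(1−ν²)·I_f).
q = 0.065 × 23200 / (5.7 × 0.9424 × 1.09) = 257.6 kPa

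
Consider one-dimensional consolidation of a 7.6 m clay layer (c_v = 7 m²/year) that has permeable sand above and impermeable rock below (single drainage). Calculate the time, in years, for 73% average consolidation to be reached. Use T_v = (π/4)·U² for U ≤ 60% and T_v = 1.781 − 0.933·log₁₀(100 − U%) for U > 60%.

Drainage path length: H_d = H = 7.6 m (single drainage).
U > 60%: T_v = 1.781 − 0.933·log₁₀(100 − 73) = 0.44554.
t = T_v·H_d²/c_v = 0.44554×7.6²/7 = 3.676 years.

t ≈ 3.68 years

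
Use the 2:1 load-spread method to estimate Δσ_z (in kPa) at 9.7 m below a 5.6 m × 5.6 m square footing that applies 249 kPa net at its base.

Δσ_z ≈ 33.4 kPa

By the 2:1 method the load spreads at 1 horizontal : 2 vertical, so at depth z the loaded area has grown by z in each plan dimension:
Δσ = qBL/((B+z)(L+z)) = 249×5.6×5.6/((5.6+9.7)(5.6+9.7)) = 33.357 kPa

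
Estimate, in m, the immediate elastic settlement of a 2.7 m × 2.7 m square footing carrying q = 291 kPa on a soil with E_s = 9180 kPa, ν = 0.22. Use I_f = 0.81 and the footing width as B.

Immediate (elastic) settlement: S_e = q·B·(1−ν²)/E_s · I_f.
S_e = 291 × 2.7 × (1 − 0.22²) / 9180 × 0.81
    = 291 × 2.7 × 0.9516 / 9180 × 0.81
    = 0.06597 m

S_e ≈ 0.066 m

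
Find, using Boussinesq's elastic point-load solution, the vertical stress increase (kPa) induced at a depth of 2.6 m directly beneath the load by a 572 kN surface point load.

Boussinesq vertical stress below a point load on an elastic half-space:
Δσ_z = 3P/(2πz²) · [1 + (r/z)²]^(−5/2)
r/z = 0/2.6 = 0; [1+(r/z)²]^(−5/2) = 1.
Δσ_z = 3×572/(2π×2.6²) × 1 = 40.401 × 1 = 40.4 kPa

Δσ_z ≈ 40.4 kPa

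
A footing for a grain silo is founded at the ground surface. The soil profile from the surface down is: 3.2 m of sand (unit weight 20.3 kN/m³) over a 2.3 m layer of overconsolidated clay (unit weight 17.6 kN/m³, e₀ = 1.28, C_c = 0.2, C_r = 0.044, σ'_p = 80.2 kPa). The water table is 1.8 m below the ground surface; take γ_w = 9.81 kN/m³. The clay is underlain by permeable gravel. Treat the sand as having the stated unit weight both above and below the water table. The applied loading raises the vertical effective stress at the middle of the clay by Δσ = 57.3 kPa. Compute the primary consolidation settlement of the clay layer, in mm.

Mid-depth of clay below the ground surface: z = 3.2 + 2.3/2 = 4.35 m.
Total vertical stress at mid-clay: σ_v = 20.3×3.2 + 17.6×1.15 = 85.2 kPa.
Pore pressure: u = 9.81×(4.35 − 1.8) = 25.015 kPa.
Initial effective stress: σ'_0 = σ_v − u = 85.2 − 25.015 = 60.185 kPa.
Final effective stress: σ'_f = 60.185 + 57.3 = 117.48 kPa.
σ'_f = 117.48 > σ'_p = 80.2 kPa, so the stress path crosses the preconsolidation pressure — recompression up to σ'_p, then virgin compression beyond:
S_c = H/(1+e₀)·[C_r·log₁₀(σ'_p/σ'_0) + C_c·log₁₀(σ'_f/σ'_p)]
    = 2.3/2.28 × [0.044×log₁₀(80.2/60.185) + 0.2×log₁₀(117.48/80.2)]
    = 1.0088 × [0.0054862 + 0.033158] = 0.03898 m

S_c ≈ 39 mm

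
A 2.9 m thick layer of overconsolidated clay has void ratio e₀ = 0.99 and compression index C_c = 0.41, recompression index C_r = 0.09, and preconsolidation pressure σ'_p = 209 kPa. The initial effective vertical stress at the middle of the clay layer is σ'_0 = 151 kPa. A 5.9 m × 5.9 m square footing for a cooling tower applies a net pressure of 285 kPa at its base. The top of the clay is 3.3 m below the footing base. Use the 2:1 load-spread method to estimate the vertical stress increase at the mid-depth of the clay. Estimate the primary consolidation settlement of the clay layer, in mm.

Mid-depth of clay below the footing base: z = 3.3 + 2.9/2 = 4.75 m.
Stress increase at mid-clay by the 2:1 spreading method:
Δσ = qBL/((B+z)(L+z)) = 285×5.9×5.9/((5.9+4.75)(5.9+4.75)) = 87.468 kPa
Final effective stress: σ'_f = 151 + 87.468 = 238.47 kPa.
σ'_f = 238.47 > σ'_p = 209 kPa, so the stress path crosses the preconsolidation pressure — recompression up to σ'_p, then virgin compression beyond:
S_c = H/(1+e₀)·[C_r·log₁₀(σ'_p/σ'_0) + C_c·log₁₀(σ'_f/σ'_p)]
    = 2.9/1.99 × [0.09×log₁₀(209/151) + 0.41×log₁₀(238.47/209)]
    = 1.4573 × [0.012705 + 0.023488] = 0.05274 m

S_c ≈ 52.7 mm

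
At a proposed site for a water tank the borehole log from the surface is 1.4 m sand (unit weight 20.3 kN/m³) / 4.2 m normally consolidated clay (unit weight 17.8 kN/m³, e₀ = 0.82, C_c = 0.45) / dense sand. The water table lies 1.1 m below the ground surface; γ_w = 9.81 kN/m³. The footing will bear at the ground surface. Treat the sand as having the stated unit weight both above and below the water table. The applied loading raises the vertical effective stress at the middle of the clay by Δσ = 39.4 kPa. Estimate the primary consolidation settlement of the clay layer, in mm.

Mid-depth of clay below the ground surface: z = 1.4 + 4.2/2 = 3.5 m.
Total vertical stress at mid-clay: σ_v = 20.3×1.4 + 17.8×2.1 = 65.8 kPa.
Pore pressure: u = 9.81×(3.5 − 1.1) = 23.544 kPa.
Initial effective stress: σ'_0 = σ_v − u = 65.8 − 23.544 = 42.256 kPa.
Final effective stress: σ'_f = σ'_0 + Δσ = 42.256 + 39.4 = 81.656 kPa.
Normally consolidated clay, so the full stress increment lies on the virgin compression line:
S_c = C_c·H/(1+e₀)·log₁₀(σ'_f/σ'_0) = 0.45×4.2/(1+0.82)×log₁₀(81.656/42.256)
    = 1.0385 × 0.2861 = 0.2971 m

S_c ≈ 297 mm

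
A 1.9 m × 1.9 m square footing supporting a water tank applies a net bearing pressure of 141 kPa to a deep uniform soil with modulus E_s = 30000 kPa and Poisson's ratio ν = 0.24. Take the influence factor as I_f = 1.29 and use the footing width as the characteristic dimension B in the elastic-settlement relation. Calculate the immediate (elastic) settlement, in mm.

S_e ≈ 10.9 mm

Immediate (elastic) settlement: S_e = q·B·(1−ν²)/E_s · I_f.
S_e = 141 × 1.9 × (1 − 0.24²) / 30000 × 1.29
    = 141 × 1.9 × 0.9424 / 30000 × 1.29
    = 0.01086 m = 10.86 mm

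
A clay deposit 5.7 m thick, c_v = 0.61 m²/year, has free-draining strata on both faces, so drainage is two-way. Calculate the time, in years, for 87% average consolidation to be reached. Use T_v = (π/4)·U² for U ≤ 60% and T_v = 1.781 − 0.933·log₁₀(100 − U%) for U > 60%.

Drainage path length: H_d = H/2 = 2.85 m (double drainage).
U > 60%: T_v = 1.781 − 0.933·log₁₀(100 − 87) = 0.74169.
t = T_v·H_d²/c_v = 0.74169×2.85²/0.61 = 9.876 years.

t ≈ 9.88 years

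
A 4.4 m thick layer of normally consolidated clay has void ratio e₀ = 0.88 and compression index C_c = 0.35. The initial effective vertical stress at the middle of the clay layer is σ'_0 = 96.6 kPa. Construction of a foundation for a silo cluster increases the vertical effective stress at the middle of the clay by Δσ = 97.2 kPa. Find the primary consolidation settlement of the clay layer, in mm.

Final effective stress: σ'_f = σ'_0 + Δσ = 96.6 + 97.2 = 193.8 kPa.
Normally consolidated clay, so the full stress increment lies on the virgin compression line:
S_c = C_c·H/(1+e₀)·log₁₀(σ'_f/σ'_0) = 0.35×4.4/(1+0.88)×log₁₀(193.8/96.6)
    = 0.81915 × 0.30238 = 0.2477 m

S_c ≈ 248 mm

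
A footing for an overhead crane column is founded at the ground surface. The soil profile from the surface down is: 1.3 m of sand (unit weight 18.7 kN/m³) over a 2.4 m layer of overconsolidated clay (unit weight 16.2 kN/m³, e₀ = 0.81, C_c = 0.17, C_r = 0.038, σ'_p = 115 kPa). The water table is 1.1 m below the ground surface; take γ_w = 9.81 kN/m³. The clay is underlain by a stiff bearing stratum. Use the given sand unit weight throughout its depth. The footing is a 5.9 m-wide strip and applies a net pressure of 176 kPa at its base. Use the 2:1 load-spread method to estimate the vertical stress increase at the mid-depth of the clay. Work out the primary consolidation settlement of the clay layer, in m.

Mid-depth of clay below the ground surface: z = 1.3 + 2.4/2 = 2.5 m.
Total vertical stress at mid-clay: σ_v = 18.7×1.3 + 16.2×1.2 = 43.75 kPa.
Pore pressure: u = 9.81×(2.5 − 1.1) = 13.734 kPa.
Initial effective stress: σ'_0 = σ_v − u = 43.75 − 13.734 = 30.016 kPa.
Stress increase at mid-clay by the 2:1 spreading method:
Δσ = qB/(B+z) = 176×5.9/(5.9+2.5) = 123.62 kPa
Final effective stress: σ'_f = 30.016 + 123.62 = 153.64 kPa.
σ'_f = 153.64 > σ'_p = 115 kPa, so the stress path crosses the preconsolidation pressure — recompression up to σ'_p, then virgin compression beyond:
S_c = H/(1+e₀)·[C_r·log₁₀(σ'_p/σ'_0) + C_c·log₁₀(σ'_f/σ'_p)]
    = 2.4/1.81 × [0.038×log₁₀(115/30.016) + 0.17×log₁₀(153.64/115)]
    = 1.326 × [0.022167 + 0.021387] = 0.05775 m

S_c ≈ 0.0578 m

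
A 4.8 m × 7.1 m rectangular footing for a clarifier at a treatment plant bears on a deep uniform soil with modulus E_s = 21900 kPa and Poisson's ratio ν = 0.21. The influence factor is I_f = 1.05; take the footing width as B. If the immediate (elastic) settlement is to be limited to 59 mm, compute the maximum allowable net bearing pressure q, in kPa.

q ≈ 268 kPa

S_e = q·B·(1−ν²)/E_s · I_f  ⇒  q = S_e·E_s / (B·(1−ν²)·I_f).
q = 0.059 × 21900 / (4.8 × 0.9559 × 1.05) = 268.2 kPa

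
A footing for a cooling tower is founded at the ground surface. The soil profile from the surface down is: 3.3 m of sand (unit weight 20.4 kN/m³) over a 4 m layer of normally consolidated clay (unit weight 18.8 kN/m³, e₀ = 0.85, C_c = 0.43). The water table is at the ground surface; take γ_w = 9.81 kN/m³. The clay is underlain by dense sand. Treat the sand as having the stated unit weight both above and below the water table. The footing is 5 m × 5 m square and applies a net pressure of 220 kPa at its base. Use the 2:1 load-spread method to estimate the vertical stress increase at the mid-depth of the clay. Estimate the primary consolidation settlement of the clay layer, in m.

Mid-depth of clay below the ground surface: z = 3.3 + 4/2 = 5.3 m.
Total vertical stress at mid-clay: σ_v = 20.4×3.3 + 18.8×2 = 104.92 kPa.
Pore pressure: u = 9.81×(5.3 − 0) = 51.993 kPa.
Initial effective stress: σ'_0 = σ_v − u = 104.92 − 51.993 = 52.927 kPa.
Stress increase at mid-clay by the 2:1 spreading method:
Δσ = qBL/((B+z)(L+z)) = 220×5×5/((5+5.3)(5+5.3)) = 51.843 kPa
Final effective stress: σ'_f = σ'_0 + Δσ = 52.927 + 51.843 = 104.77 kPa.
Normally consolidated clay, so the full stress increment lies on the virgin compression line:
S_c = C_c·H/(1+e₀)·log₁₀(σ'_f/σ'_0) = 0.43×4/(1+0.85)×log₁₀(104.77/52.927)
    = 0.92973 × 0.29656 = 0.2757 m

S_c ≈ 0.276 m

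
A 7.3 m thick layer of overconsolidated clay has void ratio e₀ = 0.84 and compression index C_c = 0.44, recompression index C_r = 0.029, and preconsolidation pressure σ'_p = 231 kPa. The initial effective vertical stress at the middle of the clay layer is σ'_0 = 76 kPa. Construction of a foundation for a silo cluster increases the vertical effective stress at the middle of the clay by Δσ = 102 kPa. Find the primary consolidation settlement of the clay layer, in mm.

S_c ≈ 42.5 mm

Final effective stress: σ'_f = 76 + 102 = 178 kPa.
σ'_f = 178 ≤ σ'_p = 231 kPa, so the clay remains overconsolidated and only the recompression index applies:
S_c = C_r·H/(1+e₀)·log₁₀(σ'_f/σ'_0) = 0.029×7.3/1.84×log₁₀(178/76)
    = 0.11505 × 0.36961 = 0.04253 m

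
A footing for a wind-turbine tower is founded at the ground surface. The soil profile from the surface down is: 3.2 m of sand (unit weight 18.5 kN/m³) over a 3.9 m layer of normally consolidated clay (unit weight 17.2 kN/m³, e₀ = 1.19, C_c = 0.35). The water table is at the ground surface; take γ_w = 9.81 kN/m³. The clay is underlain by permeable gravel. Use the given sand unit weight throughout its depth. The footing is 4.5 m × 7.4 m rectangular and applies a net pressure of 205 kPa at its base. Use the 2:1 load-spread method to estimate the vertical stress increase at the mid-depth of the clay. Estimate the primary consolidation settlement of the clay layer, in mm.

Mid-depth of clay below the ground surface: z = 3.2 + 3.9/2 = 5.15 m.
Total vertical stress at mid-clay: σ_v = 18.5×3.2 + 17.2×1.95 = 92.74 kPa.
Pore pressure: u = 9.81×(5.15 − 0) = 50.522 kPa.
Initial effective stress: σ'_0 = σ_v − u = 92.74 − 50.522 = 42.218 kPa.
Stress increase at mid-clay by the 2:1 spreading method:
Δσ = qBL/((B+z)(L+z)) = 205×4.5×7.4/((4.5+5.15)(7.4+5.15)) = 56.367 kPa
Final effective stress: σ'_f = σ'_0 + Δσ = 42.218 + 56.367 = 98.585 kPa.
Normally consolidated clay, so the full stress increment lies on the virgin compression line:
S_c = C_c·H/(1+e₀)·log₁₀(σ'_f/σ'_0) = 0.35×3.9/(1+1.19)×log₁₀(98.585/42.218)
    = 0.62329 × 0.36831 = 0.2296 m

S_c ≈ 230 mm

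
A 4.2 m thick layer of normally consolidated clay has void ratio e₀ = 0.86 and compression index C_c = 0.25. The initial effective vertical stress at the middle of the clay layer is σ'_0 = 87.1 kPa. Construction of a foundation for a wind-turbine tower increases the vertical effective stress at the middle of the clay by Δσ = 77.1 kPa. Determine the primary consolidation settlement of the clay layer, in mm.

S_c ≈ 155 mm

Final effective stress: σ'_f = σ'_0 + Δσ = 87.1 + 77.1 = 164.2 kPa.
Normally consolidated clay, so the full stress increment lies on the virgin compression line:
S_c = C_c·H/(1+e₀)·log₁₀(σ'_f/σ'_0) = 0.25×4.2/(1+0.86)×log₁₀(164.2/87.1)
    = 0.56452 × 0.27535 = 0.1554 m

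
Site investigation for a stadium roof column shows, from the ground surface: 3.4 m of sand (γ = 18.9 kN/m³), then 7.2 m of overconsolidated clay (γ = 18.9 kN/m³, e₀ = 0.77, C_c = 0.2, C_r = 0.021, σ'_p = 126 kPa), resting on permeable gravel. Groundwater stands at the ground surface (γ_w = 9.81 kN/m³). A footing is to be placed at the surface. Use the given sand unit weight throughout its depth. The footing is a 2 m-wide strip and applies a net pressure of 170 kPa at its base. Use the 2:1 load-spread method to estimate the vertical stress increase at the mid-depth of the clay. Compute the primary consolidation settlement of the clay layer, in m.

Mid-depth of clay below the ground surface: z = 3.4 + 7.2/2 = 7 m.
Total vertical stress at mid-clay: σ_v = 18.9×3.4 + 18.9×3.6 = 132.3 kPa.
Pore pressure: u = 9.81×(7 − 0) = 68.67 kPa.
Initial effective stress: σ'_0 = σ_v − u = 132.3 − 68.67 = 63.63 kPa.
Stress increase at mid-clay by the 2:1 spreading method:
Δσ = qB/(B+z) = 170×2/(2+7) = 37.778 kPa
Final effective stress: σ'_f = 63.63 + 37.778 = 101.41 kPa.
σ'_f = 101.41 ≤ σ'_p = 126 kPa, so the clay remains overconsolidated and only the recompression index applies:
S_c = C_r·H/(1+e₀)·log₁₀(σ'_f/σ'_0) = 0.021×7.2/1.77×log₁₀(101.41/63.63)
    = 0.085424 × 0.20242 = 0.01729 m

S_c ≈ 0.0173 m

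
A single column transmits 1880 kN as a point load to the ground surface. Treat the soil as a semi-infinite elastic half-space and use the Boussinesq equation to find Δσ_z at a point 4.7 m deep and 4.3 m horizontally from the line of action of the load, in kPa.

Δσ_z ≈ 8.88 kPa

Boussinesq vertical stress below a point load on an elastic half-space:
Δσ_z = 3P/(2πz²) · [1 + (r/z)²]^(−5/2)
r/z = 4.3/4.7 = 0.91489; [1+(r/z)²]^(−5/2) = 0.21863.
Δσ_z = 3×1880/(2π×4.7²) × 0.21863 = 40.635 × 0.21863 = 8.884 kPa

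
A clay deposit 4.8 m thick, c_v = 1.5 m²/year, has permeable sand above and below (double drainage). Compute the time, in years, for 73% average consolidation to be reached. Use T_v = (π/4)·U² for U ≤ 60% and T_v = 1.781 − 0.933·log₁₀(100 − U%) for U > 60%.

t ≈ 1.71 years

Drainage path length: H_d = H/2 = 2.4 m (double drainage).
U > 60%: T_v = 1.781 − 0.933·log₁₀(100 − 73) = 0.44554.
t = T_v·H_d²/c_v = 0.44554×2.4²/1.5 = 1.711 years.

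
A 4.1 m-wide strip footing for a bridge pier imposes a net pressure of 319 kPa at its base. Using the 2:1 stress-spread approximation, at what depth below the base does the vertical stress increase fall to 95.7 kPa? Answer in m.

z ≈ 9.57 m

2:1 spreading — at depth z the loaded area has grown by z in each plan dimension:
qB/(B+z) = Δσ_z ⇒ z = qB/Δσ_z − B = 319×4.1/95.7 − 4.1 = 9.567 m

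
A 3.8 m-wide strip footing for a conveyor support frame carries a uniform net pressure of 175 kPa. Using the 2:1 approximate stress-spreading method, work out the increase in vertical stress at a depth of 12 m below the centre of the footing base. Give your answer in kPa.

By the 2:1 method the load spreads at 1 horizontal : 2 vertical, so at depth z the loaded area has grown by z in each plan dimension:
Δσ = qB/(B+z) = 175×3.8/(3.8+12) = 42.089 kPa

Δσ_z ≈ 42.1 kPa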